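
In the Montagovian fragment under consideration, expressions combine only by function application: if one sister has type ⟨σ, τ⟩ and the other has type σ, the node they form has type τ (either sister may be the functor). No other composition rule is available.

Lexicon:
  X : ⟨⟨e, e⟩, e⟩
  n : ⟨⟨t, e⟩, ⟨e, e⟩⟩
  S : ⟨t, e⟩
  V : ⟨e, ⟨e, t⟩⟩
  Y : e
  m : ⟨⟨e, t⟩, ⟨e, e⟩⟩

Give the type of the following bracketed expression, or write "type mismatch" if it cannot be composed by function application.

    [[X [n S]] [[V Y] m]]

e

[n S]: functor n : ⟨⟨t, e⟩, ⟨e, e⟩⟩, argument S : ⟨t, e⟩; result ⟨e, e⟩.
[X [n S]]: functor X : ⟨⟨e, e⟩, e⟩, argument [n S] : ⟨e, e⟩; result e.
[V Y]: functor V : ⟨e, ⟨e, t⟩⟩, argument Y : e; result ⟨e, t⟩.
[[V Y] m]: functor m : ⟨⟨e, t⟩, ⟨e, e⟩⟩, argument [V Y] : ⟨e, t⟩; result ⟨e, e⟩.
[[X [n S]] [[V Y] m]]: functor [[V Y] m] : ⟨e, e⟩, argument [X [n S]] : e; result e.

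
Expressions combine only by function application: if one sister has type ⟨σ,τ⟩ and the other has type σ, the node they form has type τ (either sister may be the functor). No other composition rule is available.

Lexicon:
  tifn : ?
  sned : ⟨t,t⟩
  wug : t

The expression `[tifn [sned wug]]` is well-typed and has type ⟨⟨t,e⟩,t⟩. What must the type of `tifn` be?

[tifn [sned wug]] must have type ⟨⟨t,e⟩,t⟩. The sister [sned wug] has type t; that is not a function onto ⟨⟨t,e⟩,t⟩, so tifn must be the functor, of type ⟨t,⟨⟨t,e⟩,t⟩⟩.

⟨t,⟨⟨t,e⟩,t⟩⟩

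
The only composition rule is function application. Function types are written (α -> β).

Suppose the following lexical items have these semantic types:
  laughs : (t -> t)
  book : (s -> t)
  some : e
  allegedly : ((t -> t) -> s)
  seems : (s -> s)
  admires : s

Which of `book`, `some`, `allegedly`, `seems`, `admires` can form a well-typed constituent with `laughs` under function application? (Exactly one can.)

allegedly

book : (s -> t) — does not combine with laughs.
some : e — does not combine with laughs.
allegedly — combines: allegedly : ((t -> t) -> s) takes laughs : (t -> t) as argument, giving s.
seems : (s -> s) — does not combine with laughs.
admires : s — does not combine with laughs.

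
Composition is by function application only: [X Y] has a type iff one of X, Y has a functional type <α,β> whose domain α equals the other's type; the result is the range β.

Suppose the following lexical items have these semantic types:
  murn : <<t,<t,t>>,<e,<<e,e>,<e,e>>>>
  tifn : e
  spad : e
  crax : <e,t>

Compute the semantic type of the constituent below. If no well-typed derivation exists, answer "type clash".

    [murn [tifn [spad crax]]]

[spad crax]: <e,t> applied to e yields t.
At [tifn [spad crax]]: neither e nor t can take the other as argument; the node is ill-typed.

type clash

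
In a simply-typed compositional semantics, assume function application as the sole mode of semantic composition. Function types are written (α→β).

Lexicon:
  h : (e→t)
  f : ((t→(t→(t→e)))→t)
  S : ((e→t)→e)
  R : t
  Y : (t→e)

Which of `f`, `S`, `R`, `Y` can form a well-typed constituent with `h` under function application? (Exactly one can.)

f : ((t→(t→(t→e)))→t) — h needs e; f needs (t→(t→(t→e))); neither fits.
S — combines: S : ((e→t)→e) takes h : (e→t) as argument, giving e.
R : t — h needs e; R needs nothing (atomic); neither fits.
Y : (t→e) — h needs e; Y needs t; neither fits.

S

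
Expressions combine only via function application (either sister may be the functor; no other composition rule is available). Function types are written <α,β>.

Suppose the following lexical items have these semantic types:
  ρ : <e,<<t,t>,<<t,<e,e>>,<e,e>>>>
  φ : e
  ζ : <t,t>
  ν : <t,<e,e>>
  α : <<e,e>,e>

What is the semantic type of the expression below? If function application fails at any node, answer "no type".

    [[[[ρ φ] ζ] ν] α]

[ρ φ]: functor ρ : <e,<<t,t>,<<t,<e,e>>,<e,e>>>>, argument φ : e; result <<t,t>,<<t,<e,e>>,<e,e>>>.
[[ρ φ] ζ]: functor [ρ φ] : <<t,t>,<<t,<e,e>>,<e,e>>>, argument ζ : <t,t>; result <<t,<e,e>>,<e,e>>.
[[[ρ φ] ζ] ν]: functor [[ρ φ] ζ] : <<t,<e,e>>,<e,e>>, argument ν : <t,<e,e>>; result <e,e>.
[[[[ρ φ] ζ] ν] α]: functor α : <<e,e>,e>, argument [[[ρ φ] ζ] ν] : <e,e>; result e.

e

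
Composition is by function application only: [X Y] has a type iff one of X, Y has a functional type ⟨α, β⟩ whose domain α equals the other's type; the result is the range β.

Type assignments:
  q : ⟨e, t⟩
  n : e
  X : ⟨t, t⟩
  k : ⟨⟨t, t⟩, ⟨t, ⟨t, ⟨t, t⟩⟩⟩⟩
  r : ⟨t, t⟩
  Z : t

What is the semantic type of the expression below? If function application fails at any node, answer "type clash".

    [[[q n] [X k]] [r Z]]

[q n]: q is ⟨e, t⟩, n is e; result t.
[X k]: k is ⟨⟨t, t⟩, ⟨t, ⟨t, ⟨t, t⟩⟩⟩⟩, X is ⟨t, t⟩; result ⟨t, ⟨t, ⟨t, t⟩⟩⟩.
[[q n] [X k]]: [X k] is ⟨t, ⟨t, ⟨t, t⟩⟩⟩, [q n] is t; result ⟨t, ⟨t, t⟩⟩.
[r Z]: r is ⟨t, t⟩, Z is t; result t.
[[[q n] [X k]] [r Z]]: [[q n] [X k]] is ⟨t, ⟨t, t⟩⟩, [r Z] is t; result ⟨t, t⟩.

⟨t, t⟩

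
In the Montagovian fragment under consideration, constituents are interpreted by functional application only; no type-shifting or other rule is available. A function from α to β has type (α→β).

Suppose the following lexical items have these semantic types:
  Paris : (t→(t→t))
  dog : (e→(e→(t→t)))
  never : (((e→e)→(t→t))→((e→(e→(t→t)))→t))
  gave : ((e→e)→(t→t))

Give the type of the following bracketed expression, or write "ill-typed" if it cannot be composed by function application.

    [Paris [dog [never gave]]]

(t→t)

[never gave]: never is (((e→e)→(t→t))→((e→(e→(t→t)))→t)), gave is ((e→e)→(t→t)); result ((e→(e→(t→t)))→t).
[dog [never gave]]: [never gave] is ((e→(e→(t→t)))→t), dog is (e→(e→(t→t))); result t.
[Paris [dog [never gave]]]: Paris is (t→(t→t)), [dog [never gave]] is t; result (t→t).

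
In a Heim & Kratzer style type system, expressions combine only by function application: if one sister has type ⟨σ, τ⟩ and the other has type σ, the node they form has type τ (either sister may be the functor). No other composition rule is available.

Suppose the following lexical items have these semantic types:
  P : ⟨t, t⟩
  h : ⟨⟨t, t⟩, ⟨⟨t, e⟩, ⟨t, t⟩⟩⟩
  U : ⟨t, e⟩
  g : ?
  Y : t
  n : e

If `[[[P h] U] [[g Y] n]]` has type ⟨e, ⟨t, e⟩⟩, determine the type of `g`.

⟨t, ⟨e, ⟨⟨t, t⟩, ⟨e, ⟨t, e⟩⟩⟩⟩⟩

[[[P h] U] [[g Y] n]] is required to be ⟨e, ⟨t, e⟩⟩. [[P h] U] : ⟨t, t⟩ cannot yield ⟨e, ⟨t, e⟩⟩ as functor, so [[g Y] n] : ⟨⟨t, t⟩, ⟨e, ⟨t, e⟩⟩⟩.
[[g Y] n] is required to be ⟨⟨t, t⟩, ⟨e, ⟨t, e⟩⟩⟩. n : e cannot yield ⟨⟨t, t⟩, ⟨e, ⟨t, e⟩⟩⟩ as functor, so [g Y] : ⟨e, ⟨⟨t, t⟩, ⟨e, ⟨t, e⟩⟩⟩⟩.
[g Y] is required to be ⟨e, ⟨⟨t, t⟩, ⟨e, ⟨t, e⟩⟩⟩⟩. Y : t cannot yield ⟨e, ⟨⟨t, t⟩, ⟨e, ⟨t, e⟩⟩⟩⟩ as functor, so g : ⟨t, ⟨e, ⟨⟨t, t⟩, ⟨e, ⟨t, e⟩⟩⟩⟩⟩.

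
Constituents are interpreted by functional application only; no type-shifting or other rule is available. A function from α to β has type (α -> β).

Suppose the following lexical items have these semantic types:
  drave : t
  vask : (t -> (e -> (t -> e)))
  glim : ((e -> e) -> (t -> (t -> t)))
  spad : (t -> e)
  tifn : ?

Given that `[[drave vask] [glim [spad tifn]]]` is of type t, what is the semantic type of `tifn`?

((t -> e) -> (((e -> e) -> (t -> (t -> t))) -> ((e -> (t -> e)) -> t)))

[[drave vask] [glim [spad tifn]]] is required to be t. [drave vask] : (e -> (t -> e)) cannot yield t as functor, so [glim [spad tifn]] : ((e -> (t -> e)) -> t).
[glim [spad tifn]] is required to be ((e -> (t -> e)) -> t). glim : ((e -> e) -> (t -> (t -> t))) cannot yield ((e -> (t -> e)) -> t) as functor, so [spad tifn] : (((e -> e) -> (t -> (t -> t))) -> ((e -> (t -> e)) -> t)).
[spad tifn] is required to be (((e -> e) -> (t -> (t -> t))) -> ((e -> (t -> e)) -> t)). spad : (t -> e) cannot yield (((e -> e) -> (t -> (t -> t))) -> ((e -> (t -> e)) -> t)) as functor, so tifn : ((t -> e) -> (((e -> e) -> (t -> (t -> t))) -> ((e -> (t -> e)) -> t))).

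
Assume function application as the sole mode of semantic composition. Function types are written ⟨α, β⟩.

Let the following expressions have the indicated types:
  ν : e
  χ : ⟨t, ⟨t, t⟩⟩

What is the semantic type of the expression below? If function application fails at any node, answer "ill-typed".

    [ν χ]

At [ν χ]: neither e nor ⟨t, ⟨t, t⟩⟩ can take the other as argument; the node is ill-typed.

ill-typed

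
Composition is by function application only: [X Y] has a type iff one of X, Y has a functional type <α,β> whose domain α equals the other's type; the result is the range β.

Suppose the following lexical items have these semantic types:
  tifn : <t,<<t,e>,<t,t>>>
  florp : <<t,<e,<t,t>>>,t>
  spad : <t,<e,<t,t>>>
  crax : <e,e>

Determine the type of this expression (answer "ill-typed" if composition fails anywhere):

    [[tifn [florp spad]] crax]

[florp spad]: functor florp : <<t,<e,<t,t>>>,t>, argument spad : <t,<e,<t,t>>>; result t.
[tifn [florp spad]]: functor tifn : <t,<<t,e>,<t,t>>>, argument [florp spad] : t; result <<t,e>,<t,t>>.
[[tifn [florp spad]] crax]: <<t,e>,<t,t>> with <e,e> — neither is a function whose domain matches the other; composition fails here.

ill-typed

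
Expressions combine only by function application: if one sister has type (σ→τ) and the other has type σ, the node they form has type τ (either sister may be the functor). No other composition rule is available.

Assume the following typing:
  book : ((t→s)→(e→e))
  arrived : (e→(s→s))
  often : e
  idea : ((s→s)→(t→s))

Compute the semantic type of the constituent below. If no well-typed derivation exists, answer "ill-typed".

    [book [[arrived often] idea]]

[arrived often]: functor arrived : (e→(s→s)), argument often : e; result (s→s).
[[arrived often] idea]: functor idea : ((s→s)→(t→s)), argument [arrived often] : (s→s); result (t→s).
[book [[arrived often] idea]]: functor book : ((t→s)→(e→e)), argument [[arrived often] idea] : (t→s); result (e→e).

(e→e)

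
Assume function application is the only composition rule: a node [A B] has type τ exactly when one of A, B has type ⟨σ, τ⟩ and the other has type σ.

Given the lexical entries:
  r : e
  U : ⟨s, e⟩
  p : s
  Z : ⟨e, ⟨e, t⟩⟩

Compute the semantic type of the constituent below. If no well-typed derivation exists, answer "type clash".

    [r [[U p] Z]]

t

[U p]: ⟨s, e⟩ applied to s yields e.
[[U p] Z]: ⟨e, ⟨e, t⟩⟩ applied to e yields ⟨e, t⟩.
[r [[U p] Z]]: ⟨e, t⟩ applied to e yields t.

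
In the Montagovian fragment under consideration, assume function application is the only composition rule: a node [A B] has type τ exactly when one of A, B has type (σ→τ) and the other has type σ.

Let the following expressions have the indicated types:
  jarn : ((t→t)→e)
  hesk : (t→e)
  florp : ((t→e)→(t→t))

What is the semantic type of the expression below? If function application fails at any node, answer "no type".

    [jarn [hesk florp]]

e

At [hesk florp], florp : ((t→e)→(t→t)) takes hesk : (t→e), giving (t→t).
At [jarn [hesk florp]], jarn : ((t→t)→e) takes [hesk florp] : (t→t), giving e.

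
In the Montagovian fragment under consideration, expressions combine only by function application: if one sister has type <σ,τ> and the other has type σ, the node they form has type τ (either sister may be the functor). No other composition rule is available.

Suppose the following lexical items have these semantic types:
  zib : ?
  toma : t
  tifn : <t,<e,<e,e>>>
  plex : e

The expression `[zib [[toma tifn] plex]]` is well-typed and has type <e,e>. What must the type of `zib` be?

For [zib [[toma tifn] plex]] to have type <e,e> with [[toma tifn] plex] of type <e,e>, zib must be the function: zib : <<e,e>,<e,e>>.

<<e,e>,<e,e>>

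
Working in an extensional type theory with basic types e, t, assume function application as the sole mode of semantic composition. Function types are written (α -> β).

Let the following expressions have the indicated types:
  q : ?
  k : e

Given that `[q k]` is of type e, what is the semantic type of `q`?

For [q k] to have type e with k of type e, q must be the function: q : (e -> e).

(e -> e)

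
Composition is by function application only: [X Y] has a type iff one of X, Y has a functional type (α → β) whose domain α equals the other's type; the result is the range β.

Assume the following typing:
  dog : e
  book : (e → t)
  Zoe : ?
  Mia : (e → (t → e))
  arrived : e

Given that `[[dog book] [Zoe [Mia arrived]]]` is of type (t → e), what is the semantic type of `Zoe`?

[[dog book] [Zoe [Mia arrived]]] is required to be (t → e). [dog book] : t cannot yield (t → e) as functor, so [Zoe [Mia arrived]] : (t → (t → e)).
[Zoe [Mia arrived]] is required to be (t → (t → e)). [Mia arrived] : (t → e) cannot yield (t → (t → e)) as functor, so Zoe : ((t → e) → (t → (t → e))).

((t → e) → (t → (t → e)))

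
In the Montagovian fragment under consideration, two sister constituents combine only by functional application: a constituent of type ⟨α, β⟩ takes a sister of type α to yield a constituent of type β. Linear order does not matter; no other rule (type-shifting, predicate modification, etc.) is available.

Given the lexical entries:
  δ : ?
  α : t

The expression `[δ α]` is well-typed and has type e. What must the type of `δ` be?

⟨t, e⟩

For [δ α] to have type e with α of type t, δ must be the function: δ : ⟨t, e⟩.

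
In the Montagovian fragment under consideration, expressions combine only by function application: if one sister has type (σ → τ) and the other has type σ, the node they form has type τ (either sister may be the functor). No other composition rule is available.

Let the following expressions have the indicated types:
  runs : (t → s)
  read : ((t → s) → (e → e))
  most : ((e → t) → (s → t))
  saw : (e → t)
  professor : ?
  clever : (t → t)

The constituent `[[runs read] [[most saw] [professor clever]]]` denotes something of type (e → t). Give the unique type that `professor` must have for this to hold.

[[runs read] [[most saw] [professor clever]]] must have type (e → t). The sister [runs read] has type (e → e); that is not a function onto (e → t), so [[most saw] [professor clever]] must be the functor, of type ((e → e) → (e → t)).
[[most saw] [professor clever]] must have type ((e → e) → (e → t)). The sister [most saw] has type (s → t); that is not a function onto ((e → e) → (e → t)), so [professor clever] must be the functor, of type ((s → t) → ((e → e) → (e → t))).
[professor clever] must have type ((s → t) → ((e → e) → (e → t))). The sister clever has type (t → t); that is not a function onto ((s → t) → ((e → e) → (e → t))), so professor must be the functor, of type ((t → t) → ((s → t) → ((e → e) → (e → t)))).

((t → t) → ((s → t) → ((e → e) → (e → t))))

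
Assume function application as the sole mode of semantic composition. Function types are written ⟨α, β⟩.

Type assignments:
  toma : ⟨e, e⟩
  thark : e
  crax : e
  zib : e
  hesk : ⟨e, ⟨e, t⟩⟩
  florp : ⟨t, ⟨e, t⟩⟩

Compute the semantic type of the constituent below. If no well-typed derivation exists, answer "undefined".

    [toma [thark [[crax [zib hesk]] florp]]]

[zib hesk]: hesk is ⟨e, ⟨e, t⟩⟩, zib is e; result ⟨e, t⟩.
[crax [zib hesk]]: [zib hesk] is ⟨e, t⟩, crax is e; result t.
[[crax [zib hesk]] florp]: florp is ⟨t, ⟨e, t⟩⟩, [crax [zib hesk]] is t; result ⟨e, t⟩.
[thark [[crax [zib hesk]] florp]]: [[crax [zib hesk]] florp] is ⟨e, t⟩, thark is e; result t.
[toma [thark [[crax [zib hesk]] florp]]]: ⟨e, e⟩ and t cannot combine by function application — type clash.

undefined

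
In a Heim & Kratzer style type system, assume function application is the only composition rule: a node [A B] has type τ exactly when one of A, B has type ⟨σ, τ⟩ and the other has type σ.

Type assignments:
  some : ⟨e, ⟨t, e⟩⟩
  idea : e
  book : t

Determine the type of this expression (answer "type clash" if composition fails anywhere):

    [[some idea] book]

e

[some idea]: ⟨e, ⟨t, e⟩⟩ applied to e yields ⟨t, e⟩.
[[some idea] book]: ⟨t, e⟩ applied to t yields e.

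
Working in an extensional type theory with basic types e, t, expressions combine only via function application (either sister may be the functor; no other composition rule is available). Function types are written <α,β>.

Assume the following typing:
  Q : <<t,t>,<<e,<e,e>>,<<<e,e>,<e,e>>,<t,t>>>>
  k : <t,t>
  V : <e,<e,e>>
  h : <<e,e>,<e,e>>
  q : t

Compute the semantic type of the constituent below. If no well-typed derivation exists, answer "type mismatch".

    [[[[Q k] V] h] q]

t

At [Q k], Q : <<t,t>,<<e,<e,e>>,<<<e,e>,<e,e>>,<t,t>>>> takes k : <t,t>, giving <<e,<e,e>>,<<<e,e>,<e,e>>,<t,t>>>.
At [[Q k] V], [Q k] : <<e,<e,e>>,<<<e,e>,<e,e>>,<t,t>>> takes V : <e,<e,e>>, giving <<<e,e>,<e,e>>,<t,t>>.
At [[[Q k] V] h], [[Q k] V] : <<<e,e>,<e,e>>,<t,t>> takes h : <<e,e>,<e,e>>, giving <t,t>.
At [[[[Q k] V] h] q], [[[Q k] V] h] : <t,t> takes q : t, giving t.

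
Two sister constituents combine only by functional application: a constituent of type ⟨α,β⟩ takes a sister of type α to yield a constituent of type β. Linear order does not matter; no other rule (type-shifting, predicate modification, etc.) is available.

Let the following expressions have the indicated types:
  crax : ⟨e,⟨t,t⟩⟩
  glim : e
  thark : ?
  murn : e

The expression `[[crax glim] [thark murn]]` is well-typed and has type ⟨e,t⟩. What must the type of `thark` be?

[[crax glim] [thark murn]] must have type ⟨e,t⟩. The sister [crax glim] has type ⟨t,t⟩; that is not a function onto ⟨e,t⟩, so [thark murn] must be the functor, of type ⟨⟨t,t⟩,⟨e,t⟩⟩.
[thark murn] must have type ⟨⟨t,t⟩,⟨e,t⟩⟩. The sister murn has type e; that is not a function onto ⟨⟨t,t⟩,⟨e,t⟩⟩, so thark must be the functor, of type ⟨e,⟨⟨t,t⟩,⟨e,t⟩⟩⟩.

⟨e,⟨⟨t,t⟩,⟨e,t⟩⟩⟩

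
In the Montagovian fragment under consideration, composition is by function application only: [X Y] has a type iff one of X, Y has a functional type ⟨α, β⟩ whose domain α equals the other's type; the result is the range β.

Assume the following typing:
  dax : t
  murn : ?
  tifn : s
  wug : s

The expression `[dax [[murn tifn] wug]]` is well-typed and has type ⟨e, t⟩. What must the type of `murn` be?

⟨s, ⟨s, ⟨t, ⟨e, t⟩⟩⟩⟩

At [dax [[murn tifn] wug]] (required: ⟨e, t⟩): dax is t, which is not a function with range ⟨e, t⟩; hence [[murn tifn] wug] is the functor — type ⟨t, ⟨e, t⟩⟩.
At [[murn tifn] wug] (required: ⟨t, ⟨e, t⟩⟩): wug is s, which is not a function with range ⟨t, ⟨e, t⟩⟩; hence [murn tifn] is the functor — type ⟨s, ⟨t, ⟨e, t⟩⟩⟩.
At [murn tifn] (required: ⟨s, ⟨t, ⟨e, t⟩⟩⟩): tifn is s, which is not a function with range ⟨s, ⟨t, ⟨e, t⟩⟩⟩; hence murn is the functor — type ⟨s, ⟨s, ⟨t, ⟨e, t⟩⟩⟩⟩.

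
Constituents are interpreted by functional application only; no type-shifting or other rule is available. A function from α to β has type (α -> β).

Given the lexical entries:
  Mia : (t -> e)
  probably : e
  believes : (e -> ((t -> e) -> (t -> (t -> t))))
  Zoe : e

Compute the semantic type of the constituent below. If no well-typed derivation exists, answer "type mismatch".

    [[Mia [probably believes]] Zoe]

type mismatch

[probably believes]: (e -> ((t -> e) -> (t -> (t -> t)))) applied to e yields ((t -> e) -> (t -> (t -> t))).
[Mia [probably believes]]: ((t -> e) -> (t -> (t -> t))) applied to (t -> e) yields (t -> (t -> t)).
[[Mia [probably believes]] Zoe]: (t -> (t -> t)) with e — neither is a function whose domain matches the other; composition fails here.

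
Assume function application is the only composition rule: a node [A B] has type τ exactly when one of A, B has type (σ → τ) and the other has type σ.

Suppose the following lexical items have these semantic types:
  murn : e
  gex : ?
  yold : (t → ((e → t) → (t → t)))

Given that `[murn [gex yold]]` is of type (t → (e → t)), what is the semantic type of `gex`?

For [murn [gex yold]] to have type (t → (e → t)) with murn of type e, [gex yold] must be the function: [gex yold] : (e → (t → (e → t))).
For [gex yold] to have type (e → (t → (e → t))) with yold of type (t → ((e → t) → (t → t))), gex must be the function: gex : ((t → ((e → t) → (t → t))) → (e → (t → (e → t)))).

((t → ((e → t) → (t → t))) → (e → (t → (e → t))))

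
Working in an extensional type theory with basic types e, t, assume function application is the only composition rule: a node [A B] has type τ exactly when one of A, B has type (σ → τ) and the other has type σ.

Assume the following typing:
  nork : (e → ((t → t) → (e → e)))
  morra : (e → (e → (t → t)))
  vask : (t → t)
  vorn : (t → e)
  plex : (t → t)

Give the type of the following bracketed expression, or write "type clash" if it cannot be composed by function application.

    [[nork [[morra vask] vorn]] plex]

type clash

At [morra vask]: neither (e → (e → (t → t))) nor (t → t) can take the other as argument; the node is ill-typed.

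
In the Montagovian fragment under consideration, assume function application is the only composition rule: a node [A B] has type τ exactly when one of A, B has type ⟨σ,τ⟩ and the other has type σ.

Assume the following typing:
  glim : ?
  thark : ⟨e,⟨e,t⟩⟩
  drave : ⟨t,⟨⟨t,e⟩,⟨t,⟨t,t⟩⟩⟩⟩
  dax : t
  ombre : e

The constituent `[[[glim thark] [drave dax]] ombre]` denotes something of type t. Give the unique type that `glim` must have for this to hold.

[[[glim thark] [drave dax]] ombre] is required to be t. ombre : e cannot yield t as functor, so [[glim thark] [drave dax]] : ⟨e,t⟩.
[[glim thark] [drave dax]] is required to be ⟨e,t⟩. [drave dax] : ⟨⟨t,e⟩,⟨t,⟨t,t⟩⟩⟩ cannot yield ⟨e,t⟩ as functor, so [glim thark] : ⟨⟨⟨t,e⟩,⟨t,⟨t,t⟩⟩⟩,⟨e,t⟩⟩.
[glim thark] is required to be ⟨⟨⟨t,e⟩,⟨t,⟨t,t⟩⟩⟩,⟨e,t⟩⟩. thark : ⟨e,⟨e,t⟩⟩ cannot yield ⟨⟨⟨t,e⟩,⟨t,⟨t,t⟩⟩⟩,⟨e,t⟩⟩ as functor, so glim : ⟨⟨e,⟨e,t⟩⟩,⟨⟨⟨t,e⟩,⟨t,⟨t,t⟩⟩⟩,⟨e,t⟩⟩⟩.

⟨⟨e,⟨e,t⟩⟩,⟨⟨⟨t,e⟩,⟨t,⟨t,t⟩⟩⟩,⟨e,t⟩⟩⟩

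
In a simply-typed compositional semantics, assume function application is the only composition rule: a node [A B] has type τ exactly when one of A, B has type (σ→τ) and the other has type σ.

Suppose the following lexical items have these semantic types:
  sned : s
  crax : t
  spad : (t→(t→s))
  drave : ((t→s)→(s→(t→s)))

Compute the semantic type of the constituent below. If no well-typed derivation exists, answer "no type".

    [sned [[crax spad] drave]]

[crax spad]: functor spad : (t→(t→s)), argument crax : t; result (t→s).
[[crax spad] drave]: functor drave : ((t→s)→(s→(t→s))), argument [crax spad] : (t→s); result (s→(t→s)).
[sned [[crax spad] drave]]: functor [[crax spad] drave] : (s→(t→s)), argument sned : s; result (t→s).

(t→s)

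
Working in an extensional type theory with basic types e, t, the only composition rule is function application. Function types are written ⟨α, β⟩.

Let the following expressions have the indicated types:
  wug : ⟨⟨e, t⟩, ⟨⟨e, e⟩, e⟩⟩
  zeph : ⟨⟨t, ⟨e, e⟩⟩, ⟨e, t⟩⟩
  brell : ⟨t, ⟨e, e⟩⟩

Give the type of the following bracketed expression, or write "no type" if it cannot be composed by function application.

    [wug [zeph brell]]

[zeph brell]: ⟨⟨t, ⟨e, e⟩⟩, ⟨e, t⟩⟩ applied to ⟨t, ⟨e, e⟩⟩ yields ⟨e, t⟩.
[wug [zeph brell]]: ⟨⟨e, t⟩, ⟨⟨e, e⟩, e⟩⟩ applied to ⟨e, t⟩ yields ⟨⟨e, e⟩, e⟩.

⟨⟨e, e⟩, e⟩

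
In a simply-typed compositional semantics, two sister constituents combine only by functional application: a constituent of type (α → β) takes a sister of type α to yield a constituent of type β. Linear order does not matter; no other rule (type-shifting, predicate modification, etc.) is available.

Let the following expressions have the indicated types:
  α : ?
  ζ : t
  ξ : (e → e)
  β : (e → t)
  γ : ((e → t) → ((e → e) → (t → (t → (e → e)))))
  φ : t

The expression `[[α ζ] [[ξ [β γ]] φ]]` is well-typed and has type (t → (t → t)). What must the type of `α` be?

(t → ((t → (e → e)) → (t → (t → t))))

At [[α ζ] [[ξ [β γ]] φ]] (required: (t → (t → t))): [[ξ [β γ]] φ] is (t → (e → e)), which is not a function with range (t → (t → t)); hence [α ζ] is the functor — type ((t → (e → e)) → (t → (t → t))).
At [α ζ] (required: ((t → (e → e)) → (t → (t → t)))): ζ is t, which is not a function with range ((t → (e → e)) → (t → (t → t))); hence α is the functor — type (t → ((t → (e → e)) → (t → (t → t)))).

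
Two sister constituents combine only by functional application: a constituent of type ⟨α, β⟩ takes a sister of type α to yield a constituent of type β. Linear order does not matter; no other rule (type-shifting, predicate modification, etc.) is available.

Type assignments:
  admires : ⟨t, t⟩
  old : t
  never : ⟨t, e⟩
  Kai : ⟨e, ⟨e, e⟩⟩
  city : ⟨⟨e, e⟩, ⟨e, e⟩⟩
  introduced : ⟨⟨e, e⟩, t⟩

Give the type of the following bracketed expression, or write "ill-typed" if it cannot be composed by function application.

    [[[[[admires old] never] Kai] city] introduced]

t

[admires old]: admires is ⟨t, t⟩, old is t; result t.
[[admires old] never]: never is ⟨t, e⟩, [admires old] is t; result e.
[[[admires old] never] Kai]: Kai is ⟨e, ⟨e, e⟩⟩, [[admires old] never] is e; result ⟨e, e⟩.
[[[[admires old] never] Kai] city]: city is ⟨⟨e, e⟩, ⟨e, e⟩⟩, [[[admires old] never] Kai] is ⟨e, e⟩; result ⟨e, e⟩.
[[[[[admires old] never] Kai] city] introduced]: introduced is ⟨⟨e, e⟩, t⟩, [[[[admires old] never] Kai] city] is ⟨e, e⟩; result t.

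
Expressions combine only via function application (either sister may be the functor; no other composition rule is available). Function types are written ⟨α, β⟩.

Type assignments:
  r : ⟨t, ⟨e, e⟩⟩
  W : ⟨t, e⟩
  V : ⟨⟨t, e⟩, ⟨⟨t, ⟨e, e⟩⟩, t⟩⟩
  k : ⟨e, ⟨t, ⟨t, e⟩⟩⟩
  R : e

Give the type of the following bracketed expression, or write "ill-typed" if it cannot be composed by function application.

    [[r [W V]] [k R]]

At [W V], V : ⟨⟨t, e⟩, ⟨⟨t, ⟨e, e⟩⟩, t⟩⟩ takes W : ⟨t, e⟩, giving ⟨⟨t, ⟨e, e⟩⟩, t⟩.
At [r [W V]], [W V] : ⟨⟨t, ⟨e, e⟩⟩, t⟩ takes r : ⟨t, ⟨e, e⟩⟩, giving t.
At [k R], k : ⟨e, ⟨t, ⟨t, e⟩⟩⟩ takes R : e, giving ⟨t, ⟨t, e⟩⟩.
At [[r [W V]] [k R]], [k R] : ⟨t, ⟨t, e⟩⟩ takes [r [W V]] : t, giving ⟨t, e⟩.

⟨t, e⟩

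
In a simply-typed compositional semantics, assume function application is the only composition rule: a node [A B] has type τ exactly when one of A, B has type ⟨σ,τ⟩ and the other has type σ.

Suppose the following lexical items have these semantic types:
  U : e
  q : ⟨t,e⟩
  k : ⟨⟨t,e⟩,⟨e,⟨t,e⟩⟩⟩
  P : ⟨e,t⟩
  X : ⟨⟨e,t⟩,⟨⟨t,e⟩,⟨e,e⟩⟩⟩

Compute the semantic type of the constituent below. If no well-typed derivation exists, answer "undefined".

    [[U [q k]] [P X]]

[q k]: functor k : ⟨⟨t,e⟩,⟨e,⟨t,e⟩⟩⟩, argument q : ⟨t,e⟩; result ⟨e,⟨t,e⟩⟩.
[U [q k]]: functor [q k] : ⟨e,⟨t,e⟩⟩, argument U : e; result ⟨t,e⟩.
[P X]: functor X : ⟨⟨e,t⟩,⟨⟨t,e⟩,⟨e,e⟩⟩⟩, argument P : ⟨e,t⟩; result ⟨⟨t,e⟩,⟨e,e⟩⟩.
[[U [q k]] [P X]]: functor [P X] : ⟨⟨t,e⟩,⟨e,e⟩⟩, argument [U [q k]] : ⟨t,e⟩; result ⟨e,e⟩.

⟨e,e⟩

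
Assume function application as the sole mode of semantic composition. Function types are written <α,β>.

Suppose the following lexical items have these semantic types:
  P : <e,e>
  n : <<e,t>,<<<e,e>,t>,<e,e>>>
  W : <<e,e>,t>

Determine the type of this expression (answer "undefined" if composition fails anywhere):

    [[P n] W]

undefined

[P n]: <e,e> and <<e,t>,<<<e,e>,t>,<e,e>>> cannot combine by function application — type clash.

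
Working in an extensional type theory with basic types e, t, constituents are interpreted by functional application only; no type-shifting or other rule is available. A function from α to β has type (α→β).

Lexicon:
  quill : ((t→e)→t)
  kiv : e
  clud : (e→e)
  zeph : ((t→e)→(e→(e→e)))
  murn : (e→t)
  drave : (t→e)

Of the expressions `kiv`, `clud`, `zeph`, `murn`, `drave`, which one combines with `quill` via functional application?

drave

kiv : e — quill needs (t→e); kiv needs nothing (atomic); neither fits.
clud : (e→e) — quill needs (t→e); clud needs e; neither fits.
zeph : ((t→e)→(e→(e→e))) — quill needs (t→e); zeph needs (t→e); neither fits.
murn : (e→t) — quill needs (t→e); murn needs e; neither fits.
drave — combines: quill : ((t→e)→t) takes drave : (t→e) as argument, giving t.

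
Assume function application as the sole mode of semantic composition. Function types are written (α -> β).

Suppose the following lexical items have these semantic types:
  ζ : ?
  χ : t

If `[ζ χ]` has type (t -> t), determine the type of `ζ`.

(t -> (t -> t))

At [ζ χ] (required: (t -> t)): χ is t, which is not a function with range (t -> t); hence ζ is the functor — type (t -> (t -> t)).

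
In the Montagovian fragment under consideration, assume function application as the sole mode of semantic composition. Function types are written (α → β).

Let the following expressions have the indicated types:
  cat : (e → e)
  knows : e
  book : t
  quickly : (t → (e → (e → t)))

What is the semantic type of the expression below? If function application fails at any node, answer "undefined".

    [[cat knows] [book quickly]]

[cat knows]: functor cat : (e → e), argument knows : e; result e.
[book quickly]: functor quickly : (t → (e → (e → t))), argument book : t; result (e → (e → t)).
[[cat knows] [book quickly]]: functor [book quickly] : (e → (e → t)), argument [cat knows] : e; result (e → t).

(e → t)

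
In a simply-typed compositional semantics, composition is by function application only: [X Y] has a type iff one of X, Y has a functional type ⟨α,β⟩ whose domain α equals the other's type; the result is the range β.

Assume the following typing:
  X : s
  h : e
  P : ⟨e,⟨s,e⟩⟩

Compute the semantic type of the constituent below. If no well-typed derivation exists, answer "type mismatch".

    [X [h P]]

[h P]: P is ⟨e,⟨s,e⟩⟩, h is e; result ⟨s,e⟩.
[X [h P]]: [h P] is ⟨s,e⟩, X is s; result e.

e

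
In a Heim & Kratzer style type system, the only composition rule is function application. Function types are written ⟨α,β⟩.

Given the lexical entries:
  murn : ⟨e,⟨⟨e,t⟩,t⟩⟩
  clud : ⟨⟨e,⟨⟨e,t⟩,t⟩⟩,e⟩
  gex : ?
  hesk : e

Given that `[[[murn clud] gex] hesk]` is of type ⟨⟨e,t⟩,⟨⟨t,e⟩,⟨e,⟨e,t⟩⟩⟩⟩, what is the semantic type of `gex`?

⟨e,⟨e,⟨⟨e,t⟩,⟨⟨t,e⟩,⟨e,⟨e,t⟩⟩⟩⟩⟩⟩

For [[[murn clud] gex] hesk] to have type ⟨⟨e,t⟩,⟨⟨t,e⟩,⟨e,⟨e,t⟩⟩⟩⟩ with hesk of type e, [[murn clud] gex] must be the function: [[murn clud] gex] : ⟨e,⟨⟨e,t⟩,⟨⟨t,e⟩,⟨e,⟨e,t⟩⟩⟩⟩⟩.
For [[murn clud] gex] to have type ⟨e,⟨⟨e,t⟩,⟨⟨t,e⟩,⟨e,⟨e,t⟩⟩⟩⟩⟩ with [murn clud] of type e, gex must be the function: gex : ⟨e,⟨e,⟨⟨e,t⟩,⟨⟨t,e⟩,⟨e,⟨e,t⟩⟩⟩⟩⟩⟩.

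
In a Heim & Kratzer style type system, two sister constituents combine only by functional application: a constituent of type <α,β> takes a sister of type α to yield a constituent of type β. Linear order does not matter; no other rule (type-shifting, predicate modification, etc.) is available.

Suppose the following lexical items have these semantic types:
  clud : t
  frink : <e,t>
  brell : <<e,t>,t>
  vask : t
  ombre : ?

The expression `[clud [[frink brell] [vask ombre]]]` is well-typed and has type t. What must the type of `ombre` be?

<t,<t,<t,t>>>

For [clud [[frink brell] [vask ombre]]] to have type t with clud of type t, [[frink brell] [vask ombre]] must be the function: [[frink brell] [vask ombre]] : <t,t>.
For [[frink brell] [vask ombre]] to have type <t,t> with [frink brell] of type t, [vask ombre] must be the function: [vask ombre] : <t,<t,t>>.
For [vask ombre] to have type <t,<t,t>> with vask of type t, ombre must be the function: ombre : <t,<t,<t,t>>>.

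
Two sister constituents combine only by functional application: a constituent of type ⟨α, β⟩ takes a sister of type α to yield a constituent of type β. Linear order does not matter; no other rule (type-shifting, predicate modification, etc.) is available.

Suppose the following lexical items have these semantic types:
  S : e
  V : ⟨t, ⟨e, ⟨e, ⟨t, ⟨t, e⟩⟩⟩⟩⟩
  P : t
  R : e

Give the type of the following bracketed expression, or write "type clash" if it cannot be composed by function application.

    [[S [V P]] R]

⟨t, ⟨t, e⟩⟩

[V P]: functor V : ⟨t, ⟨e, ⟨e, ⟨t, ⟨t, e⟩⟩⟩⟩⟩, argument P : t; result ⟨e, ⟨e, ⟨t, ⟨t, e⟩⟩⟩⟩.
[S [V P]]: functor [V P] : ⟨e, ⟨e, ⟨t, ⟨t, e⟩⟩⟩⟩, argument S : e; result ⟨e, ⟨t, ⟨t, e⟩⟩⟩.
[[S [V P]] R]: functor [S [V P]] : ⟨e, ⟨t, ⟨t, e⟩⟩⟩, argument R : e; result ⟨t, ⟨t, e⟩⟩.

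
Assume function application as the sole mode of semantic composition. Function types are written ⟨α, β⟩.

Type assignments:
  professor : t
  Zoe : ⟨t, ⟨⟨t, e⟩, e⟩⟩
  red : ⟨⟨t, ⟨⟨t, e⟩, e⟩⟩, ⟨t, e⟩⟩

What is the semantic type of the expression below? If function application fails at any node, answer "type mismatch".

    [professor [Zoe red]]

e

[Zoe red] — red of type ⟨⟨t, ⟨⟨t, e⟩, e⟩⟩, ⟨t, e⟩⟩ combines with Zoe of type ⟨t, ⟨⟨t, e⟩, e⟩⟩: type ⟨t, e⟩.
[professor [Zoe red]] — [Zoe red] of type ⟨t, e⟩ combines with professor of type t: type e.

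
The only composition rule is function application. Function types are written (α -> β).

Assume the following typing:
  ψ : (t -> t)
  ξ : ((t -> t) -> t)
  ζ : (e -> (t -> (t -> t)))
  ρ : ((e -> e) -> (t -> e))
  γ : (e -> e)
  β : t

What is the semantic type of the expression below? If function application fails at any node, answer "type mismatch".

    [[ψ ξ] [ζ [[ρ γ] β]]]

At [ψ ξ], ξ : ((t -> t) -> t) takes ψ : (t -> t), giving t.
At [ρ γ], ρ : ((e -> e) -> (t -> e)) takes γ : (e -> e), giving (t -> e).
At [[ρ γ] β], [ρ γ] : (t -> e) takes β : t, giving e.
At [ζ [[ρ γ] β]], ζ : (e -> (t -> (t -> t))) takes [[ρ γ] β] : e, giving (t -> (t -> t)).
At [[ψ ξ] [ζ [[ρ γ] β]]], [ζ [[ρ γ] β]] : (t -> (t -> t)) takes [ψ ξ] : t, giving (t -> t).

(t -> t)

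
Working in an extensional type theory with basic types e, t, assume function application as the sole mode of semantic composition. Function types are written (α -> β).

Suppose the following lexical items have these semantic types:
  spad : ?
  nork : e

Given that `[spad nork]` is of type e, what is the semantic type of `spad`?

For [spad nork] to have type e with nork of type e, spad must be the function: spad : (e -> e).

(e -> e)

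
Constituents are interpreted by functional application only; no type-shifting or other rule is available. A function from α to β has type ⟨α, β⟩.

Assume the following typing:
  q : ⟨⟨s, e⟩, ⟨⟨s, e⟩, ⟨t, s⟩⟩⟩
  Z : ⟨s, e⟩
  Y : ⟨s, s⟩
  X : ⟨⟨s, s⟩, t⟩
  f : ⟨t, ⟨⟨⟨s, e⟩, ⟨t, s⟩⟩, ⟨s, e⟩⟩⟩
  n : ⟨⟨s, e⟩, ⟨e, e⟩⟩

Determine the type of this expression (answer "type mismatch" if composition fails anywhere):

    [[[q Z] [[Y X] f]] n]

⟨e, e⟩

[q Z]: q is ⟨⟨s, e⟩, ⟨⟨s, e⟩, ⟨t, s⟩⟩⟩, Z is ⟨s, e⟩; result ⟨⟨s, e⟩, ⟨t, s⟩⟩.
[Y X]: X is ⟨⟨s, s⟩, t⟩, Y is ⟨s, s⟩; result t.
[[Y X] f]: f is ⟨t, ⟨⟨⟨s, e⟩, ⟨t, s⟩⟩, ⟨s, e⟩⟩⟩, [Y X] is t; result ⟨⟨⟨s, e⟩, ⟨t, s⟩⟩, ⟨s, e⟩⟩.
[[q Z] [[Y X] f]]: [[Y X] f] is ⟨⟨⟨s, e⟩, ⟨t, s⟩⟩, ⟨s, e⟩⟩, [q Z] is ⟨⟨s, e⟩, ⟨t, s⟩⟩; result ⟨s, e⟩.
[[[q Z] [[Y X] f]] n]: n is ⟨⟨s, e⟩, ⟨e, e⟩⟩, [[q Z] [[Y X] f]] is ⟨s, e⟩; result ⟨e, e⟩.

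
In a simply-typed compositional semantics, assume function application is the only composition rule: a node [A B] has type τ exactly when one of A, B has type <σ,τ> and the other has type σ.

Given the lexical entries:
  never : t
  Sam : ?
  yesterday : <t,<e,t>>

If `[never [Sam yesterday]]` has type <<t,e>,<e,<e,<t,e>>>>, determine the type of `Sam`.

<<t,<e,t>>,<t,<<t,e>,<e,<e,<t,e>>>>>>

[never [Sam yesterday]] is required to be <<t,e>,<e,<e,<t,e>>>>. never : t cannot yield <<t,e>,<e,<e,<t,e>>>> as functor, so [Sam yesterday] : <t,<<t,e>,<e,<e,<t,e>>>>>.
[Sam yesterday] is required to be <t,<<t,e>,<e,<e,<t,e>>>>>. yesterday : <t,<e,t>> cannot yield <t,<<t,e>,<e,<e,<t,e>>>>> as functor, so Sam : <<t,<e,t>>,<t,<<t,e>,<e,<e,<t,e>>>>>>.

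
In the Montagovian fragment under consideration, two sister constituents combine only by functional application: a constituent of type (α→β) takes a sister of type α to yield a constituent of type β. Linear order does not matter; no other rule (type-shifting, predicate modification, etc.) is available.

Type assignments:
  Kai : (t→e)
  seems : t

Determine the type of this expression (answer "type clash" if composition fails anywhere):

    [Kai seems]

[Kai seems]: (t→e) applied to t yields e.

e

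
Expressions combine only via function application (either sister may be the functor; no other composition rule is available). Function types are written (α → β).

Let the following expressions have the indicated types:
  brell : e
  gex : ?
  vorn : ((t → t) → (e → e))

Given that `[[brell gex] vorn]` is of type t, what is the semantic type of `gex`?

(e → (((t → t) → (e → e)) → t))

For [[brell gex] vorn] to have type t with vorn of type ((t → t) → (e → e)), [brell gex] must be the function: [brell gex] : (((t → t) → (e → e)) → t).
For [brell gex] to have type (((t → t) → (e → e)) → t) with brell of type e, gex must be the function: gex : (e → (((t → t) → (e → e)) → t)).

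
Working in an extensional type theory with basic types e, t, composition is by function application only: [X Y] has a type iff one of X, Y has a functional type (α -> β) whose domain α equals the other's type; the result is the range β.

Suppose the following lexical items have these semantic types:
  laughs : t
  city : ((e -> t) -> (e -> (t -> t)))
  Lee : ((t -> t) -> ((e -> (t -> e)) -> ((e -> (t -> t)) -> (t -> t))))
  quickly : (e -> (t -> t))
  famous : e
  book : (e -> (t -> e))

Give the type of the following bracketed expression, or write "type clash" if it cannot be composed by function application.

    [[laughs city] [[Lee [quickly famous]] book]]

[laughs city]: t with ((e -> t) -> (e -> (t -> t))) — neither is a function whose domain matches the other; composition fails here.

type clash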